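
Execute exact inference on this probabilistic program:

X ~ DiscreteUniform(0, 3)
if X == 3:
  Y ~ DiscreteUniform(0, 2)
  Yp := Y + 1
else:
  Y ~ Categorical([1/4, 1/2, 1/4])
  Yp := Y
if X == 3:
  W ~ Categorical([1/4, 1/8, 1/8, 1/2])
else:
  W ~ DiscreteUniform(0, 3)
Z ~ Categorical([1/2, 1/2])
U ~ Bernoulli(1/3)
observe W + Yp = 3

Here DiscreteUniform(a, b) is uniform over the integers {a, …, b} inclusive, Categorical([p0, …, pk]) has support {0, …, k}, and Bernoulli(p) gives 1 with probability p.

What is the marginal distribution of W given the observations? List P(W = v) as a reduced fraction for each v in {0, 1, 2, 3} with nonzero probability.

P(W=0) = 1/11, P(W=1) = 1/4, P(W=2) = 5/11, P(W=3) = 9/44

Enumerate traces; 48 have nonzero weight after conditioning:
  (X=0, Y=0, W=3, Z=0, U=0) weight 1/192
  (X=0, Y=0, W=3, Z=0, U=1) weight 1/384
  (X=0, Y=0, W=3, Z=1, U=0) weight 1/192
  (X=0, Y=0, W=3, Z=1, U=1) weight 1/384
  (X=0, Y=1, W=2, Z=0, U=0) weight 1/96
  (X=0, Y=1, W=2, Z=0, U=1) weight 1/192
  (X=0, Y=1, W=2, Z=1, U=0) weight 1/96
  (X=0, Y=1, W=2, Z=1, U=1) weight 1/192
  (X=0, Y=2, W=1, Z=0, U=0) weight 1/192
  (X=3, Y=2, W=0, Z=0, U=0) weight 1/144
  … 38 more
Group by W:
  weight(W=0) = 1/48
  weight(W=1) = 11/192
  weight(W=2) = 5/48
  weight(W=3) = 3/64
Total weight = 1/48 + 11/192 + 5/48 + 3/64 = 11/48
P(W=0 | obs) = 1/48 / 11/48 = 1/11
P(W=1 | obs) = 11/192 / 11/48 = 1/4
P(W=2 | obs) = 5/48 / 11/48 = 5/11
P(W=3 | obs) = 3/64 / 11/48 = 9/44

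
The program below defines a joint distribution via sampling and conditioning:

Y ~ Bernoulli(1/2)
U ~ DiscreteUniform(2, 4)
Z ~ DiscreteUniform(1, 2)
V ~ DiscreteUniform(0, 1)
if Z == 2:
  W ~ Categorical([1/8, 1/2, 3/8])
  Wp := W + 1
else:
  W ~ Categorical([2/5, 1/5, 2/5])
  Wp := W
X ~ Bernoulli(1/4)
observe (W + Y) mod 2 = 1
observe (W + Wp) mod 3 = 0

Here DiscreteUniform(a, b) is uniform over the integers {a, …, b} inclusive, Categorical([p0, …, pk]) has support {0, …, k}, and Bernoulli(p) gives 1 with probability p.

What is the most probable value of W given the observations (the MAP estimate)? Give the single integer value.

Enumerate traces; 24 have nonzero weight after conditioning:
  (Y=0, U=2, Z=2, V=0, W=1, X=0) weight 1/64
  (Y=0, U=2, Z=2, V=0, W=1, X=1) weight 1/192
  (Y=0, U=2, Z=2, V=1, W=1, X=0) weight 1/64
  (Y=0, U=2, Z=2, V=1, W=1, X=1) weight 1/192
  (Y=0, U=3, Z=2, V=0, W=1, X=0) weight 1/64
  (Y=0, U=3, Z=2, V=0, W=1, X=1) weight 1/192
  (Y=0, U=3, Z=2, V=1, W=1, X=0) weight 1/64
  (Y=0, U=3, Z=2, V=1, W=1, X=1) weight 1/192
  (Y=1, U=2, Z=1, V=0, W=0, X=0) weight 1/80
  … 15 more
Group by W:
  weight(W=0) = 1/10
  weight(W=1) = 1/8
Total weight = 1/10 + 1/8 = 9/40
P(W=0 | obs) = 1/10 / 9/40 = 4/9
P(W=1 | obs) = 1/8 / 9/40 = 5/9
argmax = 1

argmax_v P(W = v | obs) = 1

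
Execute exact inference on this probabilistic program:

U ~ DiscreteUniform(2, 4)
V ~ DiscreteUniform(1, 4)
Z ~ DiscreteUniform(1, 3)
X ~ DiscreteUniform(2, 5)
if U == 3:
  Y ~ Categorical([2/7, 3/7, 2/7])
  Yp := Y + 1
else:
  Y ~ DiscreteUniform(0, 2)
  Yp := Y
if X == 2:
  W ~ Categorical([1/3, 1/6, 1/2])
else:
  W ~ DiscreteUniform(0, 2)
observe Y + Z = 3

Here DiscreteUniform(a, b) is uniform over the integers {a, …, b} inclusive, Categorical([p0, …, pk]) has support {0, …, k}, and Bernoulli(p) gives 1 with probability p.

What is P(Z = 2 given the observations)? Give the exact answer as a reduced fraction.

P(Z = 2 | obs) = 23/63

Enumerate traces; 432 have nonzero weight after conditioning:
  (U=2, V=1, Z=1, X=2, Y=2, W=0) weight 1/1296
  (U=2, V=1, Z=1, X=2, Y=2, W=1) weight 1/2592
  (U=2, V=1, Z=1, X=2, Y=2, W=2) weight 1/864
  (U=2, V=1, Z=1, X=3, Y=2, W=0) weight 1/1296
  (U=2, V=1, Z=1, X=3, Y=2, W=1) weight 1/1296
  (U=2, V=1, Z=1, X=3, Y=2, W=2) weight 1/1296
  (U=2, V=1, Z=1, X=4, Y=2, W=0) weight 1/1296
  (U=2, V=1, Z=1, X=4, Y=2, W=1) weight 1/1296
  (U=2, V=1, Z=2, X=2, Y=1, W=0) weight 1/1296
  (U=2, V=1, Z=3, X=2, Y=0, W=0) weight 1/1296
  … 422 more
Group by Z:
  weight(Z=1) = 20/189
  weight(Z=2) = 23/189
  weight(Z=3) = 20/189
Total weight = 20/189 + 23/189 + 20/189 = 1/3
P(Z=1 | obs) = 20/189 / 1/3 = 20/63
P(Z=2 | obs) = 23/189 / 1/3 = 23/63
P(Z=3 | obs) = 20/189 / 1/3 = 20/63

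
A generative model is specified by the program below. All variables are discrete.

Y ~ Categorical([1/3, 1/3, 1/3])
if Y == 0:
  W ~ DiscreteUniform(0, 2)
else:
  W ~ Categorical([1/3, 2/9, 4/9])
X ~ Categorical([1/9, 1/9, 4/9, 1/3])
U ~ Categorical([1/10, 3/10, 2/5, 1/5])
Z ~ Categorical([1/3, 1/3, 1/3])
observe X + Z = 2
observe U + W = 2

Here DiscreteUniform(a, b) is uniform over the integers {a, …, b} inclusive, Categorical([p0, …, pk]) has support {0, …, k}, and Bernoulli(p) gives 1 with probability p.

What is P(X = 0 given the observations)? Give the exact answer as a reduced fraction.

P(X = 0 | obs) = 1/6

Enumerate traces; 27 have nonzero weight after conditioning:
  (Y=0, W=0, X=0, U=2, Z=2) weight 2/1215
  (Y=0, W=0, X=1, U=2, Z=1) weight 2/1215
  (Y=0, W=0, X=2, U=2, Z=0) weight 8/1215
  (Y=0, W=1, X=0, U=1, Z=2) weight 1/810
  (Y=0, W=1, X=1, U=1, Z=1) weight 1/810
  (Y=0, W=1, X=2, U=1, Z=0) weight 2/405
  (Y=0, W=2, X=0, U=0, Z=2) weight 1/2430
  (Y=0, W=2, X=1, U=0, Z=1) weight 1/2430
  … 19 more
Group by X:
  weight(X=0) = 34/3645
  weight(X=1) = 34/3645
  weight(X=2) = 136/3645
Total weight = 34/3645 + 34/3645 + 136/3645 = 68/1215
P(X=0 | obs) = 34/3645 / 68/1215 = 1/6
P(X=1 | obs) = 34/3645 / 68/1215 = 1/6
P(X=2 | obs) = 136/3645 / 68/1215 = 2/3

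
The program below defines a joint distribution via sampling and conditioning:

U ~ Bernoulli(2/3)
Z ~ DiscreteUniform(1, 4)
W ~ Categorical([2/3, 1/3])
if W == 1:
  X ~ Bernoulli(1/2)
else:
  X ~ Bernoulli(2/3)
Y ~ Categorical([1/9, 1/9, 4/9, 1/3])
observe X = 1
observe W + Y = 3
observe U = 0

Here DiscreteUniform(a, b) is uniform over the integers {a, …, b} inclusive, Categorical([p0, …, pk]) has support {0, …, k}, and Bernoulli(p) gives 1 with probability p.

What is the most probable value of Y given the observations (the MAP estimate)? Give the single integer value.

Enumerate traces; 8 have nonzero weight after conditioning:
  (U=0, Z=1, W=0, X=1, Y=3) weight 1/81
  (U=0, Z=1, W=1, X=1, Y=2) weight 1/162
  (U=0, Z=2, W=0, X=1, Y=3) weight 1/81
  (U=0, Z=2, W=1, X=1, Y=2) weight 1/162
  (U=0, Z=3, W=0, X=1, Y=3) weight 1/81
  (U=0, Z=3, W=1, X=1, Y=2) weight 1/162
  (U=0, Z=4, W=0, X=1, Y=3) weight 1/81
  (U=0, Z=4, W=1, X=1, Y=2) weight 1/162
Group by Y:
  weight(Y=2) = 2/81
  weight(Y=3) = 4/81
Total weight = 2/81 + 4/81 = 2/27
P(Y=2 | obs) = 2/81 / 2/27 = 1/3
P(Y=3 | obs) = 4/81 / 2/27 = 2/3
argmax = 3

argmax_v P(Y = v | obs) = 3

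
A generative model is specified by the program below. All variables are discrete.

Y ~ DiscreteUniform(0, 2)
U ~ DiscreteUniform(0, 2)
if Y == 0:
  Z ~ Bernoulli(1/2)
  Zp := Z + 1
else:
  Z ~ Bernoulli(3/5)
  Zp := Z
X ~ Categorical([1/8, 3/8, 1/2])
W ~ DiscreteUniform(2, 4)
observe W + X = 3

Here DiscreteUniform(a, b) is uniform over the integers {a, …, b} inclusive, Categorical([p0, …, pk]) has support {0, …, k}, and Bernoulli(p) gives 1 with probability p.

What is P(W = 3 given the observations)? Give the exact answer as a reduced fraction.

Enumerate traces; 36 have nonzero weight after conditioning:
  (Y=0, U=0, Z=0, X=0, W=3) weight 1/432
  (Y=0, U=0, Z=0, X=1, W=2) weight 1/144
  (Y=0, U=0, Z=1, X=0, W=3) weight 1/432
  (Y=0, U=0, Z=1, X=1, W=2) weight 1/144
  (Y=0, U=1, Z=0, X=0, W=3) weight 1/432
  (Y=0, U=1, Z=0, X=1, W=2) weight 1/144
  (Y=0, U=1, Z=1, X=0, W=3) weight 1/432
  (Y=0, U=1, Z=1, X=1, W=2) weight 1/144
  … 28 more
Group by W:
  weight(W=2) = 1/8
  weight(W=3) = 1/24
Total weight = 1/8 + 1/24 = 1/6
P(W=2 | obs) = 1/8 / 1/6 = 3/4
P(W=3 | obs) = 1/24 / 1/6 = 1/4

P(W = 3 | obs) = 1/4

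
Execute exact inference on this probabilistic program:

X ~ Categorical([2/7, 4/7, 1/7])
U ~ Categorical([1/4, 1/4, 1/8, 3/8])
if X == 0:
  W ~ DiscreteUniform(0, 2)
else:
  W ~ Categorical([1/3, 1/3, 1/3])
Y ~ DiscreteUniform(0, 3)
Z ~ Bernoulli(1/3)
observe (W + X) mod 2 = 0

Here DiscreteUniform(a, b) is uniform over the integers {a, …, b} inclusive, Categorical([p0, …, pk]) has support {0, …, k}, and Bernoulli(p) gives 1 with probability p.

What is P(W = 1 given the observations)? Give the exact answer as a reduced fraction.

P(W = 1 | obs) = 2/5

Enumerate traces; 160 have nonzero weight after conditioning:
  (X=0, U=0, W=0, Y=0, Z=0) weight 1/252
  (X=0, U=0, W=0, Y=0, Z=1) weight 1/504
  (X=0, U=0, W=0, Y=1, Z=0) weight 1/252
  (X=0, U=0, W=0, Y=1, Z=1) weight 1/504
  (X=0, U=0, W=0, Y=2, Z=0) weight 1/252
  (X=0, U=0, W=0, Y=2, Z=1) weight 1/504
  (X=0, U=0, W=0, Y=3, Z=0) weight 1/252
  (X=0, U=0, W=0, Y=3, Z=1) weight 1/504
  (X=0, U=0, W=2, Y=0, Z=0) weight 1/252
  (X=1, U=0, W=1, Y=0, Z=0) weight 1/126
  … 150 more
Group by W:
  weight(W=0) = 1/7
  weight(W=1) = 4/21
  weight(W=2) = 1/7
Total weight = 1/7 + 4/21 + 1/7 = 10/21
P(W=0 | obs) = 1/7 / 10/21 = 3/10
P(W=1 | obs) = 4/21 / 10/21 = 2/5
P(W=2 | obs) = 1/7 / 10/21 = 3/10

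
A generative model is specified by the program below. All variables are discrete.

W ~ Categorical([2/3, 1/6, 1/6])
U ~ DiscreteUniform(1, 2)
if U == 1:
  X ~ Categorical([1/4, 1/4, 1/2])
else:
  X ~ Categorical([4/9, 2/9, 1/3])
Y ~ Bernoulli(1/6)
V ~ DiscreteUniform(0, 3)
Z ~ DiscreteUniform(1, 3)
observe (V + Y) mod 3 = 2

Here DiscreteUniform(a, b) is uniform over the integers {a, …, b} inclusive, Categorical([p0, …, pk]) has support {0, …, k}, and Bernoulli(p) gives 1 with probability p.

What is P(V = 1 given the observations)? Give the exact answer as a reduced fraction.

Enumerate traces; 108 have nonzero weight after conditioning:
  (W=0, U=1, X=0, Y=0, V=2, Z=1) weight 5/864
  (W=0, U=1, X=0, Y=0, V=2, Z=2) weight 5/864
  (W=0, U=1, X=0, Y=0, V=2, Z=3) weight 5/864
  (W=0, U=1, X=0, Y=1, V=1, Z=1) weight 1/864
  (W=0, U=1, X=0, Y=1, V=1, Z=2) weight 1/864
  (W=0, U=1, X=0, Y=1, V=1, Z=3) weight 1/864
  (W=0, U=1, X=1, Y=0, V=2, Z=1) weight 5/864
  (W=0, U=1, X=1, Y=0, V=2, Z=2) weight 5/864
  … 100 more
Group by V:
  weight(V=1) = 1/24
  weight(V=2) = 5/24
Total weight = 1/24 + 5/24 = 1/4
P(V=1 | obs) = 1/24 / 1/4 = 1/6
P(V=2 | obs) = 5/24 / 1/4 = 5/6

P(V = 1 | obs) = 1/6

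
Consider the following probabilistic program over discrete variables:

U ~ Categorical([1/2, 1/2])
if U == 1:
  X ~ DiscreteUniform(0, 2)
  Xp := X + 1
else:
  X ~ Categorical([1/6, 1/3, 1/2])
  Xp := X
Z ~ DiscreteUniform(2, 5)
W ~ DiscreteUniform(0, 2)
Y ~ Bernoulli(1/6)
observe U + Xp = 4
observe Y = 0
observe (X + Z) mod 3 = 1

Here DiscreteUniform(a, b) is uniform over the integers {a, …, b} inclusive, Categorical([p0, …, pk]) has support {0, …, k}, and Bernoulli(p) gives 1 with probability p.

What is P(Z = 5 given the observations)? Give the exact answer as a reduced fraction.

P(Z = 5 | obs) = 1/2

Enumerate traces; 6 have nonzero weight after conditioning:
  (U=1, X=2, Z=2, W=0, Y=0) weight 5/432
  (U=1, X=2, Z=2, W=1, Y=0) weight 5/432
  (U=1, X=2, Z=2, W=2, Y=0) weight 5/432
  (U=1, X=2, Z=5, W=0, Y=0) weight 5/432
  (U=1, X=2, Z=5, W=1, Y=0) weight 5/432
  (U=1, X=2, Z=5, W=2, Y=0) weight 5/432
Group by Z:
  weight(Z=2) = 5/144
  weight(Z=5) = 5/144
Total weight = 5/144 + 5/144 = 5/72
P(Z=2 | obs) = 5/144 / 5/72 = 1/2
P(Z=5 | obs) = 5/144 / 5/72 = 1/2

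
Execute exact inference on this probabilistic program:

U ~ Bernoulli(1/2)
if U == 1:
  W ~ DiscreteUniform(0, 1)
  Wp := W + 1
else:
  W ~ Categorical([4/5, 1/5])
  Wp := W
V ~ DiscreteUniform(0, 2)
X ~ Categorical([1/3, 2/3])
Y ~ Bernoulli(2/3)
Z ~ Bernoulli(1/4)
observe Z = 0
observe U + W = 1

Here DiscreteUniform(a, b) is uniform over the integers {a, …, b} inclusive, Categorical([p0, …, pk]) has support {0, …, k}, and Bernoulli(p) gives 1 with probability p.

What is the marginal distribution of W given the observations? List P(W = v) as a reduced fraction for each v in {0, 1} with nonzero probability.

P(W=0) = 5/7, P(W=1) = 2/7

Enumerate traces; 24 have nonzero weight after conditioning:
  (U=0, W=1, V=0, X=0, Y=0, Z=0) weight 1/360
  (U=0, W=1, V=0, X=0, Y=1, Z=0) weight 1/180
  (U=0, W=1, V=0, X=1, Y=0, Z=0) weight 1/180
  (U=0, W=1, V=0, X=1, Y=1, Z=0) weight 1/90
  (U=0, W=1, V=1, X=0, Y=0, Z=0) weight 1/360
  (U=0, W=1, V=1, X=0, Y=1, Z=0) weight 1/180
  (U=0, W=1, V=1, X=1, Y=0, Z=0) weight 1/180
  (U=0, W=1, V=1, X=1, Y=1, Z=0) weight 1/90
  (U=1, W=0, V=0, X=0, Y=0, Z=0) weight 1/144
  … 15 more
Group by W:
  weight(W=0) = 3/16
  weight(W=1) = 3/40
Total weight = 3/16 + 3/40 = 21/80
P(W=0 | obs) = 3/16 / 21/80 = 5/7
P(W=1 | obs) = 3/40 / 21/80 = 2/7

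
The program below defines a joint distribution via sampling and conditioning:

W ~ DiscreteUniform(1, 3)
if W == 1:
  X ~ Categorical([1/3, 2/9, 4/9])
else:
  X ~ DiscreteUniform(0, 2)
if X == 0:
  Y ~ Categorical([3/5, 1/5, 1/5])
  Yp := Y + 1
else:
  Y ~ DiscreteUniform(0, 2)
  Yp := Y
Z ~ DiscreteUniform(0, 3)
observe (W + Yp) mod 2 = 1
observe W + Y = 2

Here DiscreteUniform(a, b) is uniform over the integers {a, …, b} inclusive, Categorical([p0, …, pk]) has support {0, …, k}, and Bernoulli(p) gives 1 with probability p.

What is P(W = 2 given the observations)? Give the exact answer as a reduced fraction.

P(W = 2 | obs) = 3/4

Enumerate traces; 8 have nonzero weight after conditioning:
  (W=1, X=0, Y=1, Z=0) weight 1/180
  (W=1, X=0, Y=1, Z=1) weight 1/180
  (W=1, X=0, Y=1, Z=2) weight 1/180
  (W=1, X=0, Y=1, Z=3) weight 1/180
  (W=2, X=0, Y=0, Z=0) weight 1/60
  (W=2, X=0, Y=0, Z=1) weight 1/60
  (W=2, X=0, Y=0, Z=2) weight 1/60
  (W=2, X=0, Y=0, Z=3) weight 1/60
Group by W:
  weight(W=1) = 1/45
  weight(W=2) = 1/15
Total weight = 1/45 + 1/15 = 4/45
P(W=1 | obs) = 1/45 / 4/45 = 1/4
P(W=2 | obs) = 1/15 / 4/45 = 3/4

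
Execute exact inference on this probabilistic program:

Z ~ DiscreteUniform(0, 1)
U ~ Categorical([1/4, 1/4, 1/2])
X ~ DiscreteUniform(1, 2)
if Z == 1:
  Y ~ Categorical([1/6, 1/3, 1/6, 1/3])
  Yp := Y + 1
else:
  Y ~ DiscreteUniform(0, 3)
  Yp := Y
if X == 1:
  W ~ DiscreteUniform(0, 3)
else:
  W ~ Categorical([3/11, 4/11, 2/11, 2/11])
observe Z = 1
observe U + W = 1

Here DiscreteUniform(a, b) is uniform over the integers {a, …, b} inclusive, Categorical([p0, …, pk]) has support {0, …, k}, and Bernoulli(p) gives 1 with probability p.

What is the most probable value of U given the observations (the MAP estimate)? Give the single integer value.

argmax_v P(U = v | obs) = 0

Enumerate traces; 16 have nonzero weight after conditioning:
  (Z=1, U=0, X=1, Y=0, W=1) weight 1/384
  (Z=1, U=0, X=1, Y=1, W=1) weight 1/192
  (Z=1, U=0, X=1, Y=2, W=1) weight 1/384
  (Z=1, U=0, X=1, Y=3, W=1) weight 1/192
  (Z=1, U=0, X=2, Y=0, W=1) weight 1/264
  (Z=1, U=0, X=2, Y=1, W=1) weight 1/132
  (Z=1, U=0, X=2, Y=2, W=1) weight 1/264
  (Z=1, U=0, X=2, Y=3, W=1) weight 1/132
  (Z=1, U=1, X=1, Y=0, W=0) weight 1/384
  … 7 more
Group by U:
  weight(U=0) = 27/704
  weight(U=1) = 23/704
Total weight = 27/704 + 23/704 = 25/352
P(U=0 | obs) = 27/704 / 25/352 = 27/50
P(U=1 | obs) = 23/704 / 25/352 = 23/50
argmax = 0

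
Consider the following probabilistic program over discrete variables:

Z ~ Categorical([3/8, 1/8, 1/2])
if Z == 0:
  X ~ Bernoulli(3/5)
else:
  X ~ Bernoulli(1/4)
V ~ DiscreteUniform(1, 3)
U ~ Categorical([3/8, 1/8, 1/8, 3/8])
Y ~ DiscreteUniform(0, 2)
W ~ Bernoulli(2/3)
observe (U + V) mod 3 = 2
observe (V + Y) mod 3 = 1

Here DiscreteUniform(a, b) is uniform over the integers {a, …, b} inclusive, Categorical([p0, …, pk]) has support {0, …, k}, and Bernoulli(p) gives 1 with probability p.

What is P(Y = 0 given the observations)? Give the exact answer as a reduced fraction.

Enumerate traces; 48 have nonzero weight after conditioning:
  (Z=0, X=0, V=1, U=1, Y=0, W=0) weight 1/1440
  (Z=0, X=0, V=1, U=1, Y=0, W=1) weight 1/720
  (Z=0, X=0, V=2, U=0, Y=2, W=0) weight 1/480
  (Z=0, X=0, V=2, U=0, Y=2, W=1) weight 1/240
  (Z=0, X=0, V=2, U=3, Y=2, W=0) weight 1/480
  (Z=0, X=0, V=2, U=3, Y=2, W=1) weight 1/240
  (Z=0, X=0, V=3, U=2, Y=1, W=0) weight 1/1440
  (Z=0, X=0, V=3, U=2, Y=1, W=1) weight 1/720
  … 40 more
Group by Y:
  weight(Y=0) = 1/72
  weight(Y=1) = 1/72
  weight(Y=2) = 1/12
Total weight = 1/72 + 1/72 + 1/12 = 1/9
P(Y=0 | obs) = 1/72 / 1/9 = 1/8
P(Y=1 | obs) = 1/72 / 1/9 = 1/8
P(Y=2 | obs) = 1/12 / 1/9 = 3/4

P(Y = 0 | obs) = 1/8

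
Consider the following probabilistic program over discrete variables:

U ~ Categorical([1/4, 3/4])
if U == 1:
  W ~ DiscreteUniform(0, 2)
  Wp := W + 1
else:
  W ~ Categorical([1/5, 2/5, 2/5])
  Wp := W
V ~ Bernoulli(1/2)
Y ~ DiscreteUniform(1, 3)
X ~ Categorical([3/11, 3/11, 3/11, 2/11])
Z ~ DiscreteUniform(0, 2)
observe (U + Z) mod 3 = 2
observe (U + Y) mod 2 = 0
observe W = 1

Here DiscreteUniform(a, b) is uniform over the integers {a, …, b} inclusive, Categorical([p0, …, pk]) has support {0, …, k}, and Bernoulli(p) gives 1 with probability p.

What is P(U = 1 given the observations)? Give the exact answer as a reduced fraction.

P(U = 1 | obs) = 5/6

Enumerate traces; 24 have nonzero weight after conditioning:
  (U=0, W=1, V=0, Y=2, X=0, Z=2) weight 1/660
  (U=0, W=1, V=0, Y=2, X=1, Z=2) weight 1/660
  (U=0, W=1, V=0, Y=2, X=2, Z=2) weight 1/660
  (U=0, W=1, V=0, Y=2, X=3, Z=2) weight 1/990
  (U=0, W=1, V=1, Y=2, X=0, Z=2) weight 1/660
  (U=0, W=1, V=1, Y=2, X=1, Z=2) weight 1/660
  (U=0, W=1, V=1, Y=2, X=2, Z=2) weight 1/660
  (U=0, W=1, V=1, Y=2, X=3, Z=2) weight 1/990
  (U=1, W=1, V=0, Y=1, X=0, Z=1) weight 1/264
  … 15 more
Group by U:
  weight(U=0) = 1/90
  weight(U=1) = 1/18
Total weight = 1/90 + 1/18 = 1/15
P(U=0 | obs) = 1/90 / 1/15 = 1/6
P(U=1 | obs) = 1/18 / 1/15 = 5/6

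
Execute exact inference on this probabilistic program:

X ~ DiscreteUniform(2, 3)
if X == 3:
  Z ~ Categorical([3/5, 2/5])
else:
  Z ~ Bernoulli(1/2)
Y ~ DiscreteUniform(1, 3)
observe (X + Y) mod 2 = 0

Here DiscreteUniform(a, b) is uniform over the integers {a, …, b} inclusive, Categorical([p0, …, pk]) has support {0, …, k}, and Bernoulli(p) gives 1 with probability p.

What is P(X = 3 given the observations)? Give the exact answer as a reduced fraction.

P(X = 3 | obs) = 2/3

Enumerate traces; 6 have nonzero weight after conditioning:
  (X=2, Z=0, Y=2) weight 1/12
  (X=2, Z=1, Y=2) weight 1/12
  (X=3, Z=0, Y=1) weight 1/10
  (X=3, Z=0, Y=3) weight 1/10
  (X=3, Z=1, Y=1) weight 1/15
  (X=3, Z=1, Y=3) weight 1/15
Group by X:
  weight(X=2) = 1/6
  weight(X=3) = 1/3
Total weight = 1/6 + 1/3 = 1/2
P(X=2 | obs) = 1/6 / 1/2 = 1/3
P(X=3 | obs) = 1/3 / 1/2 = 2/3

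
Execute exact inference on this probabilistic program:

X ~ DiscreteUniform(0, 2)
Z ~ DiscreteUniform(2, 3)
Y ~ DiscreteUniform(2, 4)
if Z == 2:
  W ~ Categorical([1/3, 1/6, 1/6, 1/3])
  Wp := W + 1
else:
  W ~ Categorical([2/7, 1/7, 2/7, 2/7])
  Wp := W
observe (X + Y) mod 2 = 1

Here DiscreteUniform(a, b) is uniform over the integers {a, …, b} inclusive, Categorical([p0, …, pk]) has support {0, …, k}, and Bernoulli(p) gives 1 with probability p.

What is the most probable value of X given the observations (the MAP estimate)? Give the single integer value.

argmax_v P(X = v | obs) = 1

Enumerate traces; 32 have nonzero weight after conditioning:
  (X=0, Z=2, Y=3, W=0) weight 1/54
  (X=0, Z=2, Y=3, W=1) weight 1/108
  (X=0, Z=2, Y=3, W=2) weight 1/108
  (X=0, Z=2, Y=3, W=3) weight 1/54
  (X=0, Z=3, Y=3, W=0) weight 1/63
  (X=0, Z=3, Y=3, W=1) weight 1/126
  (X=0, Z=3, Y=3, W=2) weight 1/63
  (X=0, Z=3, Y=3, W=3) weight 1/63
  (X=1, Z=2, Y=2, W=0) weight 1/54
  (X=2, Z=2, Y=3, W=0) weight 1/54
  … 22 more
Group by X:
  weight(X=0) = 1/9
  weight(X=1) = 2/9
  weight(X=2) = 1/9
Total weight = 1/9 + 2/9 + 1/9 = 4/9
P(X=0 | obs) = 1/9 / 4/9 = 1/4
P(X=1 | obs) = 2/9 / 4/9 = 1/2
P(X=2 | obs) = 1/9 / 4/9 = 1/4
argmax = 1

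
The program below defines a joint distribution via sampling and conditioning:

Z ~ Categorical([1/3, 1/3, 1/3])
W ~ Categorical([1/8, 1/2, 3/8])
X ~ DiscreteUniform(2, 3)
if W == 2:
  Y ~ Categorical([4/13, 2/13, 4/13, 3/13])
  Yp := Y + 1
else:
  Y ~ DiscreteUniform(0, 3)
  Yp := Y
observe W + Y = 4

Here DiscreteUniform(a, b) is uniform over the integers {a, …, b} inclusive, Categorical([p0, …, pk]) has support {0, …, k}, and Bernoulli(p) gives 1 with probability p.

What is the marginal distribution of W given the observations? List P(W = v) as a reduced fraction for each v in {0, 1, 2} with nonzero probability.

P(W=1) = 13/25, P(W=2) = 12/25

Enumerate traces; 12 have nonzero weight after conditioning:
  (Z=0, W=1, X=2, Y=3) weight 1/48
  (Z=0, W=1, X=3, Y=3) weight 1/48
  (Z=0, W=2, X=2, Y=2) weight 1/52
  (Z=0, W=2, X=3, Y=2) weight 1/52
  (Z=1, W=1, X=2, Y=3) weight 1/48
  (Z=1, W=1, X=3, Y=3) weight 1/48
  (Z=1, W=2, X=2, Y=2) weight 1/52
  (Z=1, W=2, X=3, Y=2) weight 1/52
  … 4 more
Group by W:
  weight(W=1) = 1/8
  weight(W=2) = 3/26
Total weight = 1/8 + 3/26 = 25/104
P(W=1 | obs) = 1/8 / 25/104 = 13/25
P(W=2 | obs) = 3/26 / 25/104 = 12/25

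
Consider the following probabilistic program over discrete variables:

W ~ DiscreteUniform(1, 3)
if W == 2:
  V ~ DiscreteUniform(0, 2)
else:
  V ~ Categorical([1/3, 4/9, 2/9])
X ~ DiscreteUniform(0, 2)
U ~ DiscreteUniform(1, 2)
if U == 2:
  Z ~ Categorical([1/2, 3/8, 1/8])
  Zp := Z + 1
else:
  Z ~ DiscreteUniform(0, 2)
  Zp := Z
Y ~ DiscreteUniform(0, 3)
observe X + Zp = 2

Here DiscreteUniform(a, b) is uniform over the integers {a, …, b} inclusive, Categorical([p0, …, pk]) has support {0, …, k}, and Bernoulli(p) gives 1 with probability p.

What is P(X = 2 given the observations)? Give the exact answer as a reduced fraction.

Enumerate traces; 180 have nonzero weight after conditioning:
  (W=1, V=0, X=0, U=1, Z=2, Y=0) weight 1/648
  (W=1, V=0, X=0, U=1, Z=2, Y=1) weight 1/648
  (W=1, V=0, X=0, U=1, Z=2, Y=2) weight 1/648
  (W=1, V=0, X=0, U=1, Z=2, Y=3) weight 1/648
  (W=1, V=0, X=0, U=2, Z=1, Y=0) weight 1/576
  (W=1, V=0, X=0, U=2, Z=1, Y=1) weight 1/576
  (W=1, V=0, X=0, U=2, Z=1, Y=2) weight 1/576
  (W=1, V=0, X=0, U=2, Z=1, Y=3) weight 1/576
  (W=1, V=0, X=1, U=1, Z=1, Y=0) weight 1/648
  (W=1, V=0, X=2, U=1, Z=0, Y=0) weight 1/648
  … 170 more
Group by X:
  weight(X=0) = 17/144
  weight(X=1) = 5/36
  weight(X=2) = 1/18
Total weight = 17/144 + 5/36 + 1/18 = 5/16
P(X=0 | obs) = 17/144 / 5/16 = 17/45
P(X=1 | obs) = 5/36 / 5/16 = 4/9
P(X=2 | obs) = 1/18 / 5/16 = 8/45

P(X = 2 | obs) = 8/45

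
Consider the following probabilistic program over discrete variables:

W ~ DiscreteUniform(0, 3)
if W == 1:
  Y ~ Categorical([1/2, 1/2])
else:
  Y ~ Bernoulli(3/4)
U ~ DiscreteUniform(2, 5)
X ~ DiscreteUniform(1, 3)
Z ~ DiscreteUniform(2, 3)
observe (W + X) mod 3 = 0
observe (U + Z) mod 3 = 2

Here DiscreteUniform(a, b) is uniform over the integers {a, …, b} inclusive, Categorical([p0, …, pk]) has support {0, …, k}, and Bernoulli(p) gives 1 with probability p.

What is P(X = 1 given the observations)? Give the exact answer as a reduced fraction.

Enumerate traces; 24 have nonzero weight after conditioning:
  (W=0, Y=0, U=2, X=3, Z=3) weight 1/384
  (W=0, Y=0, U=3, X=3, Z=2) weight 1/384
  (W=0, Y=0, U=5, X=3, Z=3) weight 1/384
  (W=0, Y=1, U=2, X=3, Z=3) weight 1/128
  (W=0, Y=1, U=3, X=3, Z=2) weight 1/128
  (W=0, Y=1, U=5, X=3, Z=3) weight 1/128
  (W=1, Y=0, U=2, X=2, Z=3) weight 1/192
  (W=1, Y=0, U=3, X=2, Z=2) weight 1/192
  (W=2, Y=0, U=2, X=1, Z=3) weight 1/384
  … 15 more
Group by X:
  weight(X=1) = 1/32
  weight(X=2) = 1/32
  weight(X=3) = 1/16
Total weight = 1/32 + 1/32 + 1/16 = 1/8
P(X=1 | obs) = 1/32 / 1/8 = 1/4
P(X=2 | obs) = 1/32 / 1/8 = 1/4
P(X=3 | obs) = 1/16 / 1/8 = 1/2

P(X = 1 | obs) = 1/4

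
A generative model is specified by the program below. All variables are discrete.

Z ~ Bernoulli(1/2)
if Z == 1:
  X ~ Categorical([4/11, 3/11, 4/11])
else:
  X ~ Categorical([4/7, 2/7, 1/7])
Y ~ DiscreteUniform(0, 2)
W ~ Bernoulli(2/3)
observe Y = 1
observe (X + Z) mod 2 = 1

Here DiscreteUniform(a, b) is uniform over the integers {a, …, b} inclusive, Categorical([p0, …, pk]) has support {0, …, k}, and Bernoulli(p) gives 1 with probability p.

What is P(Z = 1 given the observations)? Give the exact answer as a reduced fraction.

P(Z = 1 | obs) = 28/39

Enumerate traces; 6 have nonzero weight after conditioning:
  (Z=0, X=1, Y=1, W=0) weight 1/63
  (Z=0, X=1, Y=1, W=1) weight 2/63
  (Z=1, X=0, Y=1, W=0) weight 2/99
  (Z=1, X=0, Y=1, W=1) weight 4/99
  (Z=1, X=2, Y=1, W=0) weight 2/99
  (Z=1, X=2, Y=1, W=1) weight 4/99
Group by Z:
  weight(Z=0) = 1/21
  weight(Z=1) = 4/33
Total weight = 1/21 + 4/33 = 13/77
P(Z=0 | obs) = 1/21 / 13/77 = 11/39
P(Z=1 | obs) = 4/33 / 13/77 = 28/39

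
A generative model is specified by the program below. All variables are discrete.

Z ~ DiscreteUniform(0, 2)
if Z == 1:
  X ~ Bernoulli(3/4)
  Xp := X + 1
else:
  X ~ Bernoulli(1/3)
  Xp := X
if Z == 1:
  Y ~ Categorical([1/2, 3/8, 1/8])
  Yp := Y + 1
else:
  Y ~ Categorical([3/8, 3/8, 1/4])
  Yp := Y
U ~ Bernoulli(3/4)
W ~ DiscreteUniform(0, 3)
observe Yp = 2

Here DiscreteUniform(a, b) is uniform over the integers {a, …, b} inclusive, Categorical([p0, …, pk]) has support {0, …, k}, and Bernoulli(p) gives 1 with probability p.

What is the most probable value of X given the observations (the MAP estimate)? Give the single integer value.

Enumerate traces; 48 have nonzero weight after conditioning:
  (Z=0, X=0, Y=2, U=0, W=0) weight 1/288
  (Z=0, X=0, Y=2, U=0, W=1) weight 1/288
  (Z=0, X=0, Y=2, U=0, W=2) weight 1/288
  (Z=0, X=0, Y=2, U=0, W=3) weight 1/288
  (Z=0, X=0, Y=2, U=1, W=0) weight 1/96
  (Z=0, X=0, Y=2, U=1, W=1) weight 1/96
  (Z=0, X=0, Y=2, U=1, W=2) weight 1/96
  (Z=0, X=0, Y=2, U=1, W=3) weight 1/96
  (Z=0, X=1, Y=2, U=0, W=0) weight 1/576
  … 39 more
Group by X:
  weight(X=0) = 41/288
  weight(X=1) = 43/288
Total weight = 41/288 + 43/288 = 7/24
P(X=0 | obs) = 41/288 / 7/24 = 41/84
P(X=1 | obs) = 43/288 / 7/24 = 43/84
argmax = 1

argmax_v P(X = v | obs) = 1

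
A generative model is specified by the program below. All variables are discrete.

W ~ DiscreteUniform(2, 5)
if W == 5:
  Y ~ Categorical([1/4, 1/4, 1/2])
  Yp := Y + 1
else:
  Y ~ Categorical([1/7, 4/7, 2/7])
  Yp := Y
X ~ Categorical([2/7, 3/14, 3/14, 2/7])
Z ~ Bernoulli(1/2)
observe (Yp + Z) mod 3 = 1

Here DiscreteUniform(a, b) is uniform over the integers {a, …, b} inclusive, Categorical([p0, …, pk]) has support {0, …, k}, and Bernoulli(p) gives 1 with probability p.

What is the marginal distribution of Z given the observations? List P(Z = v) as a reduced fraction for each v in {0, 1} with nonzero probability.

P(Z=0) = 55/81, P(Z=1) = 26/81

Enumerate traces; 32 have nonzero weight after conditioning:
  (W=2, Y=0, X=0, Z=1) weight 1/196
  (W=2, Y=0, X=1, Z=1) weight 3/784
  (W=2, Y=0, X=2, Z=1) weight 3/784
  (W=2, Y=0, X=3, Z=1) weight 1/196
  (W=2, Y=1, X=0, Z=0) weight 1/49
  (W=2, Y=1, X=1, Z=0) weight 3/196
  (W=2, Y=1, X=2, Z=0) weight 3/196
  (W=2, Y=1, X=3, Z=0) weight 1/49
  … 24 more
Group by Z:
  weight(Z=0) = 55/224
  weight(Z=1) = 13/112
Total weight = 55/224 + 13/112 = 81/224
P(Z=0 | obs) = 55/224 / 81/224 = 55/81
P(Z=1 | obs) = 13/112 / 81/224 = 26/81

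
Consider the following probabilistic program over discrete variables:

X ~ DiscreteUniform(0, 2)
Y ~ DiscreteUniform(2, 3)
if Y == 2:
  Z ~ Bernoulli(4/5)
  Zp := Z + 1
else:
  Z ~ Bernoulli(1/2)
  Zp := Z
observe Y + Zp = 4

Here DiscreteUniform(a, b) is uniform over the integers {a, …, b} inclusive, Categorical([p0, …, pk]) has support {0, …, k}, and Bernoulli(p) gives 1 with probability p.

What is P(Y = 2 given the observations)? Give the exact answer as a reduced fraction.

P(Y = 2 | obs) = 8/13

Enumerate traces; 6 have nonzero weight after conditioning:
  (X=0, Y=2, Z=1) weight 2/15
  (X=0, Y=3, Z=1) weight 1/12
  (X=1, Y=2, Z=1) weight 2/15
  (X=1, Y=3, Z=1) weight 1/12
  (X=2, Y=2, Z=1) weight 2/15
  (X=2, Y=3, Z=1) weight 1/12
Group by Y:
  weight(Y=2) = 2/5
  weight(Y=3) = 1/4
Total weight = 2/5 + 1/4 = 13/20
P(Y=2 | obs) = 2/5 / 13/20 = 8/13
P(Y=3 | obs) = 1/4 / 13/20 = 5/13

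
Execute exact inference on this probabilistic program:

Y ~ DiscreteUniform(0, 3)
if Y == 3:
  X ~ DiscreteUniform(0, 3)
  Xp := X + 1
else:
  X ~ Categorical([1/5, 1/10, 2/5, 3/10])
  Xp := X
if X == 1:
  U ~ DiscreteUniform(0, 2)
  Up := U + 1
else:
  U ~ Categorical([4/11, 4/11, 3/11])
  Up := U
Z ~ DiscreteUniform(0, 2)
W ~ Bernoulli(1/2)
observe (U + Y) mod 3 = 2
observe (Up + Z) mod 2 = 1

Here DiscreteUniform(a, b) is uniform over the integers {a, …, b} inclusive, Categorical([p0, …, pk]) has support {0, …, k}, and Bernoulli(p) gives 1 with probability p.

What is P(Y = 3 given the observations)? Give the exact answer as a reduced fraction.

Enumerate traces; 44 have nonzero weight after conditioning:
  (Y=0, X=0, U=2, Z=1, W=0) weight 1/440
  (Y=0, X=0, U=2, Z=1, W=1) weight 1/440
  (Y=0, X=1, U=2, Z=0, W=0) weight 1/720
  (Y=0, X=1, U=2, Z=0, W=1) weight 1/720
  (Y=0, X=1, U=2, Z=2, W=0) weight 1/720
  (Y=0, X=1, U=2, Z=2, W=1) weight 1/720
  (Y=0, X=2, U=2, Z=1, W=0) weight 1/220
  (Y=0, X=2, U=2, Z=1, W=1) weight 1/220
  (Y=1, X=0, U=1, Z=0, W=0) weight 1/330
  (Y=2, X=0, U=0, Z=1, W=0) weight 1/330
  … 34 more
Group by Y:
  weight(Y=0) = 103/3960
  weight(Y=1) = 227/3960
  weight(Y=2) = 13/396
  weight(Y=3) = 49/1584
Total weight = 103/3960 + 227/3960 + 13/396 + 49/1584 = 233/1584
P(Y=0 | obs) = 103/3960 / 233/1584 = 206/1165
P(Y=1 | obs) = 227/3960 / 233/1584 = 454/1165
P(Y=2 | obs) = 13/396 / 233/1584 = 52/233
P(Y=3 | obs) = 49/1584 / 233/1584 = 49/233

P(Y = 3 | obs) = 49/233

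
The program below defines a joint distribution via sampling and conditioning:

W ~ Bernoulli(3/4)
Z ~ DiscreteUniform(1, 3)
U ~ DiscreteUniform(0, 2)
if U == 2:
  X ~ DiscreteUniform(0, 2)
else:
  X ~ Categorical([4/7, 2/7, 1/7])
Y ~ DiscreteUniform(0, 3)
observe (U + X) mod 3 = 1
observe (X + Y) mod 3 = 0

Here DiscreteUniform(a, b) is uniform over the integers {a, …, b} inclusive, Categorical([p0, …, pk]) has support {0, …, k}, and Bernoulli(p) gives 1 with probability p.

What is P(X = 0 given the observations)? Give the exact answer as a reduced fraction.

Enumerate traces; 24 have nonzero weight after conditioning:
  (W=0, Z=1, U=0, X=1, Y=2) weight 1/504
  (W=0, Z=1, U=1, X=0, Y=0) weight 1/252
  (W=0, Z=1, U=1, X=0, Y=3) weight 1/252
  (W=0, Z=1, U=2, X=2, Y=1) weight 1/432
  (W=0, Z=2, U=0, X=1, Y=2) weight 1/504
  (W=0, Z=2, U=1, X=0, Y=0) weight 1/252
  (W=0, Z=2, U=1, X=0, Y=3) weight 1/252
  (W=0, Z=2, U=2, X=2, Y=1) weight 1/432
  … 16 more
Group by X:
  weight(X=0) = 2/21
  weight(X=1) = 1/42
  weight(X=2) = 1/36
Total weight = 2/21 + 1/42 + 1/36 = 37/252
P(X=0 | obs) = 2/21 / 37/252 = 24/37
P(X=1 | obs) = 1/42 / 37/252 = 6/37
P(X=2 | obs) = 1/36 / 37/252 = 7/37

P(X = 0 | obs) = 24/37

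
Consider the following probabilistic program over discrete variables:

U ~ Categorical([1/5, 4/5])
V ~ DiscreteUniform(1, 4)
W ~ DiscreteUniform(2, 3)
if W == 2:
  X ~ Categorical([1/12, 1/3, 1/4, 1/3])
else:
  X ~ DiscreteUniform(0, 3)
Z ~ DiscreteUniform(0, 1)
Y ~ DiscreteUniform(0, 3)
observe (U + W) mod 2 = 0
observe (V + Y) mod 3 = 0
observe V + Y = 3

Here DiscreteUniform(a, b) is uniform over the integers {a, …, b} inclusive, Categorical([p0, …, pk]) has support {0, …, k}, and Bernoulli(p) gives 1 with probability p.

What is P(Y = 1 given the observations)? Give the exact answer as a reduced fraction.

Enumerate traces; 48 have nonzero weight after conditioning:
  (U=0, V=1, W=2, X=0, Z=0, Y=2) weight 1/3840
  (U=0, V=1, W=2, X=0, Z=1, Y=2) weight 1/3840
  (U=0, V=1, W=2, X=1, Z=0, Y=2) weight 1/960
  (U=0, V=1, W=2, X=1, Z=1, Y=2) weight 1/960
  (U=0, V=1, W=2, X=2, Z=0, Y=2) weight 1/1280
  (U=0, V=1, W=2, X=2, Z=1, Y=2) weight 1/1280
  (U=0, V=1, W=2, X=3, Z=0, Y=2) weight 1/960
  (U=0, V=1, W=2, X=3, Z=1, Y=2) weight 1/960
  (U=0, V=2, W=2, X=0, Z=0, Y=1) weight 1/3840
  (U=0, V=3, W=2, X=0, Z=0, Y=0) weight 1/3840
  … 38 more
Group by Y:
  weight(Y=0) = 1/32
  weight(Y=1) = 1/32
  weight(Y=2) = 1/32
Total weight = 1/32 + 1/32 + 1/32 = 3/32
P(Y=0 | obs) = 1/32 / 3/32 = 1/3
P(Y=1 | obs) = 1/32 / 3/32 = 1/3
P(Y=2 | obs) = 1/32 / 3/32 = 1/3

P(Y = 1 | obs) = 1/3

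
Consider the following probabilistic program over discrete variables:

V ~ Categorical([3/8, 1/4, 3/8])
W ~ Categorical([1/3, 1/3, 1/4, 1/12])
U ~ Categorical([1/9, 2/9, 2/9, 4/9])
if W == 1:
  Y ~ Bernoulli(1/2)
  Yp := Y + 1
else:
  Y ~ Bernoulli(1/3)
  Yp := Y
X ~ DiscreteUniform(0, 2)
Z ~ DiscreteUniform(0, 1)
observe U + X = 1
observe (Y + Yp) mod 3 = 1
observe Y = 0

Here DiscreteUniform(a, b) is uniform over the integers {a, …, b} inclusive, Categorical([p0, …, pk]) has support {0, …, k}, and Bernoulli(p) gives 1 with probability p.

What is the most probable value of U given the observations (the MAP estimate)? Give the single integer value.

Enumerate traces; 12 have nonzero weight after conditioning:
  (V=0, W=1, U=0, Y=0, X=1, Z=0) weight 1/864
  (V=0, W=1, U=0, Y=0, X=1, Z=1) weight 1/864
  (V=0, W=1, U=1, Y=0, X=0, Z=0) weight 1/432
  (V=0, W=1, U=1, Y=0, X=0, Z=1) weight 1/432
  (V=1, W=1, U=0, Y=0, X=1, Z=0) weight 1/1296
  (V=1, W=1, U=0, Y=0, X=1, Z=1) weight 1/1296
  (V=1, W=1, U=1, Y=0, X=0, Z=0) weight 1/648
  (V=1, W=1, U=1, Y=0, X=0, Z=1) weight 1/648
  … 4 more
Group by U:
  weight(U=0) = 1/162
  weight(U=1) = 1/81
Total weight = 1/162 + 1/81 = 1/54
P(U=0 | obs) = 1/162 / 1/54 = 1/3
P(U=1 | obs) = 1/81 / 1/54 = 2/3
argmax = 1

argmax_v P(U = v | obs) = 1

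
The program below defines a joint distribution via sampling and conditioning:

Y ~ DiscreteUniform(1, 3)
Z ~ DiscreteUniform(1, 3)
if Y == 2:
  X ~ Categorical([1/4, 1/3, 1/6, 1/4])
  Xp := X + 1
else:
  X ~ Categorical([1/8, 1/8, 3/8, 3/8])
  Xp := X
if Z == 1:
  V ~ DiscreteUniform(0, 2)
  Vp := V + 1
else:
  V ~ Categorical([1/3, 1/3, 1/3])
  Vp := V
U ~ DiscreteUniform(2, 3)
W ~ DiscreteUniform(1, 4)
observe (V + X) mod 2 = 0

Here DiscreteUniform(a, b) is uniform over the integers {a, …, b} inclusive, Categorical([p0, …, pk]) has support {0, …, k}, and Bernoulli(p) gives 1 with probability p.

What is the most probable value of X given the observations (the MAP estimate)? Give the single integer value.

Enumerate traces; 432 have nonzero weight after conditioning:
  (Y=1, Z=1, X=0, V=0, U=2, W=1) weight 1/1728
  (Y=1, Z=1, X=0, V=0, U=2, W=2) weight 1/1728
  (Y=1, Z=1, X=0, V=0, U=2, W=3) weight 1/1728
  (Y=1, Z=1, X=0, V=0, U=2, W=4) weight 1/1728
  (Y=1, Z=1, X=0, V=0, U=3, W=1) weight 1/1728
  (Y=1, Z=1, X=0, V=0, U=3, W=2) weight 1/1728
  (Y=1, Z=1, X=0, V=0, U=3, W=3) weight 1/1728
  (Y=1, Z=1, X=0, V=0, U=3, W=4) weight 1/1728
  (Y=1, Z=1, X=1, V=1, U=2, W=1) weight 1/1728
  (Y=1, Z=1, X=2, V=0, U=2, W=1) weight 1/576
  … 422 more
Group by X:
  weight(X=0) = 1/9
  weight(X=1) = 7/108
  weight(X=2) = 11/54
  weight(X=3) = 1/9
Total weight = 1/9 + 7/108 + 11/54 + 1/9 = 53/108
P(X=0 | obs) = 1/9 / 53/108 = 12/53
P(X=1 | obs) = 7/108 / 53/108 = 7/53
P(X=2 | obs) = 11/54 / 53/108 = 22/53
P(X=3 | obs) = 1/9 / 53/108 = 12/53
argmax = 2

argmax_v P(X = v | obs) = 2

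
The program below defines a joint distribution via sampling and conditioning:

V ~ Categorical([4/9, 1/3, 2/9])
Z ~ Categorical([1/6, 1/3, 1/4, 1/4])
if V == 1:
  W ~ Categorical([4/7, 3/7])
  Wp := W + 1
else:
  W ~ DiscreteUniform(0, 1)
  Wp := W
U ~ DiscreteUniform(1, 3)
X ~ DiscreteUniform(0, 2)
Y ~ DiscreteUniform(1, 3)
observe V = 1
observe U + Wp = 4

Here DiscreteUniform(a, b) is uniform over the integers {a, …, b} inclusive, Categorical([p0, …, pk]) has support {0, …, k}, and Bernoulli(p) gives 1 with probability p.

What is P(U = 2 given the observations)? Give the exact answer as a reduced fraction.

Enumerate traces; 72 have nonzero weight after conditioning:
  (V=1, Z=0, W=0, U=3, X=0, Y=1) weight 2/1701
  (V=1, Z=0, W=0, U=3, X=0, Y=2) weight 2/1701
  (V=1, Z=0, W=0, U=3, X=0, Y=3) weight 2/1701
  (V=1, Z=0, W=0, U=3, X=1, Y=1) weight 2/1701
  (V=1, Z=0, W=0, U=3, X=1, Y=2) weight 2/1701
  (V=1, Z=0, W=0, U=3, X=1, Y=3) weight 2/1701
  (V=1, Z=0, W=0, U=3, X=2, Y=1) weight 2/1701
  (V=1, Z=0, W=0, U=3, X=2, Y=2) weight 2/1701
  (V=1, Z=0, W=1, U=2, X=0, Y=1) weight 1/1134
  … 63 more
Group by U:
  weight(U=2) = 1/21
  weight(U=3) = 4/63
Total weight = 1/21 + 4/63 = 1/9
P(U=2 | obs) = 1/21 / 1/9 = 3/7
P(U=3 | obs) = 4/63 / 1/9 = 4/7

P(U = 2 | obs) = 3/7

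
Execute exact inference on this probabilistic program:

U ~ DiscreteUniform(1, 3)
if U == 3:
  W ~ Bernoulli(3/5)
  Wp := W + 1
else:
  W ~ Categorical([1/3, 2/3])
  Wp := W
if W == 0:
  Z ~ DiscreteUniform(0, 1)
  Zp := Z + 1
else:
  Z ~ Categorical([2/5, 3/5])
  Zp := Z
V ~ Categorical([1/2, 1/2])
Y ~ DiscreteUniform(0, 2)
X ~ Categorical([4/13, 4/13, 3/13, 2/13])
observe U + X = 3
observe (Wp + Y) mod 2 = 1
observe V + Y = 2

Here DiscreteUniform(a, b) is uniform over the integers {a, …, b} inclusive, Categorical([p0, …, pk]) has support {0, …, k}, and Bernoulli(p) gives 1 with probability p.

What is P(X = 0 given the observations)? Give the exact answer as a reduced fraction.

P(X = 0 | obs) = 4/11

Enumerate traces; 12 have nonzero weight after conditioning:
  (U=1, W=0, Z=0, V=1, Y=1, X=2) weight 1/468
  (U=1, W=0, Z=1, V=1, Y=1, X=2) weight 1/468
  (U=1, W=1, Z=0, V=0, Y=2, X=2) weight 2/585
  (U=1, W=1, Z=1, V=0, Y=2, X=2) weight 1/195
  (U=2, W=0, Z=0, V=1, Y=1, X=1) weight 1/351
  (U=2, W=0, Z=1, V=1, Y=1, X=1) weight 1/351
  (U=2, W=1, Z=0, V=0, Y=2, X=1) weight 8/1755
  (U=2, W=1, Z=1, V=0, Y=2, X=1) weight 4/585
  (U=3, W=0, Z=0, V=0, Y=2, X=0) weight 2/585
  … 3 more
Group by X:
  weight(X=0) = 2/117
  weight(X=1) = 2/117
  weight(X=2) = 1/78
Total weight = 2/117 + 2/117 + 1/78 = 11/234
P(X=0 | obs) = 2/117 / 11/234 = 4/11
P(X=1 | obs) = 2/117 / 11/234 = 4/11
P(X=2 | obs) = 1/78 / 11/234 = 3/11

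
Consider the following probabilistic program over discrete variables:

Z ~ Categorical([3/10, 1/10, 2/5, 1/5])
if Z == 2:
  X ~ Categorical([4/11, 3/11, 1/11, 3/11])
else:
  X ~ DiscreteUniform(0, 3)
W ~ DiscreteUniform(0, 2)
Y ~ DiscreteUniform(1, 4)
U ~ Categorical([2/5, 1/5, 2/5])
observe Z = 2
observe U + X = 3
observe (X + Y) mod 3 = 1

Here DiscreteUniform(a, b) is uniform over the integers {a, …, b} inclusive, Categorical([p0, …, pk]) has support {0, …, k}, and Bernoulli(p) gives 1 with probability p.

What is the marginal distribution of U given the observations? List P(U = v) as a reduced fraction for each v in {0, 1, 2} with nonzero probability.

P(U=0) = 12/19, P(U=1) = 1/19, P(U=2) = 6/19

Enumerate traces; 12 have nonzero weight after conditioning:
  (Z=2, X=1, W=0, Y=3, U=2) weight 1/275
  (Z=2, X=1, W=1, Y=3, U=2) weight 1/275
  (Z=2, X=1, W=2, Y=3, U=2) weight 1/275
  (Z=2, X=2, W=0, Y=2, U=1) weight 1/1650
  (Z=2, X=2, W=1, Y=2, U=1) weight 1/1650
  (Z=2, X=2, W=2, Y=2, U=1) weight 1/1650
  (Z=2, X=3, W=0, Y=1, U=0) weight 1/275
  (Z=2, X=3, W=0, Y=4, U=0) weight 1/275
  … 4 more
Group by U:
  weight(U=0) = 6/275
  weight(U=1) = 1/550
  weight(U=2) = 3/275
Total weight = 6/275 + 1/550 + 3/275 = 19/550
P(U=0 | obs) = 6/275 / 19/550 = 12/19
P(U=1 | obs) = 1/550 / 19/550 = 1/19
P(U=2 | obs) = 3/275 / 19/550 = 6/19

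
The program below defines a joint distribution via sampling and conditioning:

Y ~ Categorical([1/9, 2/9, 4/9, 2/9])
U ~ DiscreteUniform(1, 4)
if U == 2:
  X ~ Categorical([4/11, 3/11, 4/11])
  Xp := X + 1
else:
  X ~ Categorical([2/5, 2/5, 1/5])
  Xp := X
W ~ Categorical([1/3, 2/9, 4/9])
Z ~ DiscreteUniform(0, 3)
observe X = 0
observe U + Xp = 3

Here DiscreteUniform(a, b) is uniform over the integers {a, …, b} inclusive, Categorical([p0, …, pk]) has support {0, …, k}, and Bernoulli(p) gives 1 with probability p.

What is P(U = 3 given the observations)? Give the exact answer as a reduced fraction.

Enumerate traces; 96 have nonzero weight after conditioning:
  (Y=0, U=2, X=0, W=0, Z=0) weight 1/1188
  (Y=0, U=2, X=0, W=0, Z=1) weight 1/1188
  (Y=0, U=2, X=0, W=0, Z=2) weight 1/1188
  (Y=0, U=2, X=0, W=0, Z=3) weight 1/1188
  (Y=0, U=2, X=0, W=1, Z=0) weight 1/1782
  (Y=0, U=2, X=0, W=1, Z=1) weight 1/1782
  (Y=0, U=2, X=0, W=1, Z=2) weight 1/1782
  (Y=0, U=2, X=0, W=1, Z=3) weight 1/1782
  (Y=0, U=3, X=0, W=0, Z=0) weight 1/1080
  … 87 more
Group by U:
  weight(U=2) = 1/11
  weight(U=3) = 1/10
Total weight = 1/11 + 1/10 = 21/110
P(U=2 | obs) = 1/11 / 21/110 = 10/21
P(U=3 | obs) = 1/10 / 21/110 = 11/21

P(U = 3 | obs) = 11/21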